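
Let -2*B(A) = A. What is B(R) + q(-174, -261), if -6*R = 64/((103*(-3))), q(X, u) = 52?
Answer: 48188/927 ≈ 51.983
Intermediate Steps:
R = 32/927 (R = -32/(3*(103*(-3))) = -32/(3*(-309)) = -32*(-1)/(3*309) = -1/6*(-64/309) = 32/927 ≈ 0.034520)
B(A) = -A/2
B(R) + q(-174, -261) = -1/2*32/927 + 52 = -16/927 + 52 = 48188/927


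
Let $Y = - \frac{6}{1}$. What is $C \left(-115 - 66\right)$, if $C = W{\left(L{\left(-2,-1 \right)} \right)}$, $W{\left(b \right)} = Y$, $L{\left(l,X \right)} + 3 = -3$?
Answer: $1086$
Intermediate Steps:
$L{\left(l,X \right)} = -6$ ($L{\left(l,X \right)} = -3 - 3 = -6$)
$Y = -6$ ($Y = \left(-6\right) 1 = -6$)
$W{\left(b \right)} = -6$
$C = -6$
$C \left(-115 - 66\right) = - 6 \left(-115 - 66\right) = \left(-6\right) \left(-181\right) = 1086$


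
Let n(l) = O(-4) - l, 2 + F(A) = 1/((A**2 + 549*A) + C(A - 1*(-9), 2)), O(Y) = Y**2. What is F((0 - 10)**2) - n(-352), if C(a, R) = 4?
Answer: -24014479/64904 ≈ -370.00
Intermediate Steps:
F(A) = -2 + 1/(4 + A**2 + 549*A) (F(A) = -2 + 1/((A**2 + 549*A) + 4) = -2 + 1/(4 + A**2 + 549*A))
n(l) = 16 - l (n(l) = (-4)**2 - l = 16 - l)
F((0 - 10)**2) - n(-352) = (-7 - 1098*(0 - 10)**2 - 2*(0 - 10)**4)/(4 + ((0 - 10)**2)**2 + 549*(0 - 10)**2) - (16 - 1*(-352)) = (-7 - 1098*(-10)**2 - 2*((-10)**2)**2)/(4 + ((-10)**2)**2 + 549*(-10)**2) - (16 + 352) = (-7 - 1098*100 - 2*100**2)/(4 + 100**2 + 549*100) - 1*368 = (-7 - 109800 - 2*10000)/(4 + 10000 + 54900) - 368 = (-7 - 109800 - 20000)/64904 - 368 = (1/64904)*(-129807) - 368 = -129807/64904 - 368 = -24014479/64904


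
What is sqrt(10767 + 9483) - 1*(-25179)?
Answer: 25179 + 45*sqrt(10) ≈ 25321.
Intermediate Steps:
sqrt(10767 + 9483) - 1*(-25179) = sqrt(20250) + 25179 = 45*sqrt(10) + 25179 = 25179 + 45*sqrt(10)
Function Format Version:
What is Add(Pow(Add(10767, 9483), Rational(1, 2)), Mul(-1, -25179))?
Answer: Add(25179, Mul(45, Pow(10, Rational(1, 2)))) ≈ 25321.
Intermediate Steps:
Add(Pow(Add(10767, 9483), Rational(1, 2)), Mul(-1, -25179)) = Add(Pow(20250, Rational(1, 2)), 25179) = Add(Mul(45, Pow(10, Rational(1, 2))), 25179) = Add(25179, Mul(45, Pow(10, Rational(1, 2))))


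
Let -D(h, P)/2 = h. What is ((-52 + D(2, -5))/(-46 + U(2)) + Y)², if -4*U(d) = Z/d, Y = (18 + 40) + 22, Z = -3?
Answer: 879003904/133225 ≈ 6597.9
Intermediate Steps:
D(h, P) = -2*h
Y = 80 (Y = 58 + 22 = 80)
U(d) = 3/(4*d) (U(d) = -(-3)/(4*d) = 3/(4*d))
((-52 + D(2, -5))/(-46 + U(2)) + Y)² = ((-52 - 2*2)/(-46 + (¾)/2) + 80)² = ((-52 - 4)/(-46 + (¾)*(½)) + 80)² = (-56/(-46 + 3/8) + 80)² = (-56/(-365/8) + 80)² = (-56*(-8/365) + 80)² = (448/365 + 80)² = (29648/365)² = 879003904/133225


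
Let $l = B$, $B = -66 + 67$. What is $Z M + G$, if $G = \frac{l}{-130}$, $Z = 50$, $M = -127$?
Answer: $- \frac{825501}{130} \approx -6350.0$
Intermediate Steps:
$B = 1$
$l = 1$
$G = - \frac{1}{130}$ ($G = 1 \frac{1}{-130} = 1 \left(- \frac{1}{130}\right) = - \frac{1}{130} \approx -0.0076923$)
$Z M + G = 50 \left(-127\right) - \frac{1}{130} = -6350 - \frac{1}{130} = - \frac{825501}{130}$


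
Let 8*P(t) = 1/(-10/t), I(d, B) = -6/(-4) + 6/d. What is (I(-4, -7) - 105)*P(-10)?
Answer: -105/8 ≈ -13.125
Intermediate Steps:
I(d, B) = 3/2 + 6/d (I(d, B) = -6*(-1/4) + 6/d = 3/2 + 6/d)
P(t) = -t/80 (P(t) = 1/(8*((-10/t))) = (-t/10)/8 = -t/80)
(I(-4, -7) - 105)*P(-10) = ((3/2 + 6/(-4)) - 105)*(-1/80*(-10)) = ((3/2 + 6*(-1/4)) - 105)*(1/8) = ((3/2 - 3/2) - 105)*(1/8) = (0 - 105)*(1/8) = -105*1/8 = -105/8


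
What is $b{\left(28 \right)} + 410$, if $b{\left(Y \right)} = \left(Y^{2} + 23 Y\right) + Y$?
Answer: $1866$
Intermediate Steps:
$b{\left(Y \right)} = Y^{2} + 24 Y$
$b{\left(28 \right)} + 410 = 28 \left(24 + 28\right) + 410 = 28 \cdot 52 + 410 = 1456 + 410 = 1866$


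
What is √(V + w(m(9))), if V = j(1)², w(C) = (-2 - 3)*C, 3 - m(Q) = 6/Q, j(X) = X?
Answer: 4*I*√6/3 ≈ 3.266*I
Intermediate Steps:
m(Q) = 3 - 6/Q
w(C) = -5*C
V = 1 (V = 1² = 1)
√(V + w(m(9))) = √(1 - 5*(3 - 6/9)) = √(1 - 5*(3 - 6*⅑)) = √(1 - 5*(3 - ⅔)) = √(1 - 5*7/3) = √(1 - 35/3) = √(-32/3) = 4*I*√6/3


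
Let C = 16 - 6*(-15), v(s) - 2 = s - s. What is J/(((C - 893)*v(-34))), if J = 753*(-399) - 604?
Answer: 301051/1574 ≈ 191.26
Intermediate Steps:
v(s) = 2 (v(s) = 2 + (s - s) = 2 + 0 = 2)
J = -301051 (J = -300447 - 604 = -301051)
C = 106 (C = 16 + 90 = 106)
J/(((C - 893)*v(-34))) = -301051*1/(2*(106 - 893)) = -301051/((-787*2)) = -301051/(-1574) = -301051*(-1/1574) = 301051/1574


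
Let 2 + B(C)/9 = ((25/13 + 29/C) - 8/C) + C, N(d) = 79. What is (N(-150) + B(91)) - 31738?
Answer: -400902/13 ≈ -30839.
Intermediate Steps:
B(C) = -9/13 + 9*C + 189/C (B(C) = -18 + 9*(((25/13 + 29/C) - 8/C) + C) = -18 + 9*((25/13 + 21/C) + C) = -18 + 9*(25/13 + C + 21/C) = -18 + (225/13 + 9*C + 189/C) = -9/13 + 9*C + 189/C)
(N(-150) + B(91)) - 31738 = (79 + (-9/13 + 9*91 + 189/91)) - 31738 = (79 + (-9/13 + 819 + 189*(1/91))) - 31738 = (79 + (-9/13 + 819 + 27/13)) - 31738 = (79 + 10665/13) - 31738 = 11692/13 - 31738 = -400902/13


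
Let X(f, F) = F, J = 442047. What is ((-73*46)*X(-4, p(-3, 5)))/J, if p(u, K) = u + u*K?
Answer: 20148/147349 ≈ 0.13674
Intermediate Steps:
p(u, K) = u + K*u
((-73*46)*X(-4, p(-3, 5)))/J = ((-73*46)*(-3*(1 + 5)))/442047 = -(-10074)*6*(1/442047) = -3358*(-18)*(1/442047) = 60444*(1/442047) = 20148/147349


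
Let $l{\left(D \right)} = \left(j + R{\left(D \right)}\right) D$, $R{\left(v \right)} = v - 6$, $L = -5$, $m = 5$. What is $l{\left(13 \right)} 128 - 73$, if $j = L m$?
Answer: $-30025$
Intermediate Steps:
$R{\left(v \right)} = -6 + v$ ($R{\left(v \right)} = v - 6 = -6 + v$)
$j = -25$ ($j = \left(-5\right) 5 = -25$)
$l{\left(D \right)} = D \left(-31 + D\right)$ ($l{\left(D \right)} = \left(-25 + \left(-6 + D\right)\right) D = \left(-31 + D\right) D = D \left(-31 + D\right)$)
$l{\left(13 \right)} 128 - 73 = 13 \left(-31 + 13\right) 128 - 73 = 13 \left(-18\right) 128 - 73 = \left(-234\right) 128 - 73 = -29952 - 73 = -30025$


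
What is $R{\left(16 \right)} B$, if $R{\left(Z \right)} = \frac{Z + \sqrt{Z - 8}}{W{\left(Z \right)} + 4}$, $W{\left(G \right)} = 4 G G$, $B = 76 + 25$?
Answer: $\frac{404}{257} + \frac{101 \sqrt{2}}{514} \approx 1.8499$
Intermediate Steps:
$B = 101$
$W{\left(G \right)} = 4 G^{2}$
$R{\left(Z \right)} = \frac{Z + \sqrt{-8 + Z}}{4 + 4 Z^{2}}$ ($R{\left(Z \right)} = \frac{Z + \sqrt{Z - 8}}{4 Z^{2} + 4} = \frac{Z + \sqrt{-8 + Z}}{4 + 4 Z^{2}}$)
$R{\left(16 \right)} B = \frac{16 + \sqrt{-8 + 16}}{4 \left(1 + 16^{2}\right)} 101 = \frac{16 + \sqrt{8}}{4 \left(1 + 256\right)} 101 = \frac{16 + 2 \sqrt{2}}{4 \cdot 257} \cdot 101 = \frac{1}{4} \cdot \frac{1}{257} \left(16 + 2 \sqrt{2}\right) 101 = \left(\frac{4}{257} + \frac{\sqrt{2}}{514}\right) 101 = \frac{404}{257} + \frac{101 \sqrt{2}}{514}$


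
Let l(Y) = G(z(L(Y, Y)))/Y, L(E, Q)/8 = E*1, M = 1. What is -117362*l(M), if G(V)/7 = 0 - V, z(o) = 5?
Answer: 4107670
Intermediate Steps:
L(E, Q) = 8*E (L(E, Q) = 8*(E*1) = 8*E)
G(V) = -7*V (G(V) = 7*(0 - V) = 7*(-V) = -7*V)
l(Y) = -35/Y (l(Y) = (-7*5)/Y = -35/Y)
-117362*l(M) = -(-4107670)/1 = -(-4107670) = -117362*(-35) = 4107670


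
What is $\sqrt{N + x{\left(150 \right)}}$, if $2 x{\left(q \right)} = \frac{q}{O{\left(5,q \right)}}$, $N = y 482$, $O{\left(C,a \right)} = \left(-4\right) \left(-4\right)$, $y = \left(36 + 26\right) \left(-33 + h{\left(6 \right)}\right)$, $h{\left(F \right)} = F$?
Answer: $\frac{i \sqrt{12909813}}{4} \approx 898.26 i$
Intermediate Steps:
$y = -1674$ ($y = \left(36 + 26\right) \left(-33 + 6\right) = 62 \left(-27\right) = -1674$)
$O{\left(C,a \right)} = 16$
$N = -806868$ ($N = \left(-1674\right) 482 = -806868$)
$x{\left(q \right)} = \frac{q}{32}$ ($x{\left(q \right)} = \frac{q \frac{1}{16}}{2} = \frac{\frac{1}{16} q}{2} = \frac{q}{32}$)
$\sqrt{N + x{\left(150 \right)}} = \sqrt{-806868 + \frac{1}{32} \cdot 150} = \sqrt{-806868 + \frac{75}{16}} = \sqrt{- \frac{12909813}{16}} = \frac{i \sqrt{12909813}}{4}$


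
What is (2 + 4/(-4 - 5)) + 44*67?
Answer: 26546/9 ≈ 2949.6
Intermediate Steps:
(2 + 4/(-4 - 5)) + 44*67 = (2 + 4/(-9)) + 2948 = (2 + 4*(-⅑)) + 2948 = (2 - 4/9) + 2948 = 14/9 + 2948 = 26546/9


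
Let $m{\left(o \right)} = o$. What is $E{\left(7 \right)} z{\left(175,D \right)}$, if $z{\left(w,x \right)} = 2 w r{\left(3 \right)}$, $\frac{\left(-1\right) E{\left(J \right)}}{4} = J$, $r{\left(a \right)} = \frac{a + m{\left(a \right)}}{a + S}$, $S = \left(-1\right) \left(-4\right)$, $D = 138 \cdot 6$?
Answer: $-8400$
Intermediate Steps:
$D = 828$
$S = 4$
$r{\left(a \right)} = \frac{2 a}{4 + a}$ ($r{\left(a \right)} = \frac{a + a}{a + 4} = \frac{2 a}{4 + a}$)
$E{\left(J \right)} = - 4 J$
$z{\left(w,x \right)} = \frac{12 w}{7}$ ($z{\left(w,x \right)} = 2 w 2 \cdot 3 \frac{1}{4 + 3} = 2 w 2 \cdot 3 \cdot \frac{1}{7} = 2 w \frac{6}{7} = \frac{12 w}{7}$)
$E{\left(7 \right)} z{\left(175,D \right)} = \left(-4\right) 7 \cdot \frac{12}{7} \cdot 175 = \left(-28\right) 300 = -8400$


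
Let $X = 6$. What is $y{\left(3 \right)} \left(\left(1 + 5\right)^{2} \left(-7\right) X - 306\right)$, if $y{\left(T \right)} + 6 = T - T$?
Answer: $10908$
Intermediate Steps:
$y{\left(T \right)} = -6$ ($y{\left(T \right)} = -6 + \left(T - T\right) = -6 + 0 = -6$)
$y{\left(3 \right)} \left(\left(1 + 5\right)^{2} \left(-7\right) X - 306\right) = - 6 \left(\left(1 + 5\right)^{2} \left(-7\right) 6 - 306\right) = - 6 \left(6^{2} \left(-7\right) 6 - 306\right) = - 6 \left(36 \left(-7\right) 6 - 306\right) = - 6 \left(\left(-252\right) 6 - 306\right) = - 6 \left(-1512 - 306\right) = \left(-6\right) \left(-1818\right) = 10908$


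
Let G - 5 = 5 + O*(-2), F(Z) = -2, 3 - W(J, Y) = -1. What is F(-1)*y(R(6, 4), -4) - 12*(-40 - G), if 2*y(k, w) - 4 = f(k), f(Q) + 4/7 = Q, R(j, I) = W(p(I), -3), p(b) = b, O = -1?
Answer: 4316/7 ≈ 616.57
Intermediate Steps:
W(J, Y) = 4 (W(J, Y) = 3 - 1*(-1) = 3 + 1 = 4)
R(j, I) = 4
f(Q) = -4/7 + Q
G = 12 (G = 5 + (5 - 1*(-2)) = 5 + (5 + 2) = 5 + 7 = 12)
y(k, w) = 12/7 + k/2 (y(k, w) = 2 + (-4/7 + k)/2 = 2 + (-2/7 + k/2) = 12/7 + k/2)
F(-1)*y(R(6, 4), -4) - 12*(-40 - G) = -2*(12/7 + (½)*4) - 12*(-40 - 1*12) = -2*(12/7 + 2) - 12*(-40 - 12) = -2*26/7 - 12*(-52) = -52/7 + 624 = 4316/7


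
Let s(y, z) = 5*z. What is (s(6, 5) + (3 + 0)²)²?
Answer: 1156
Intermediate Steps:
(s(6, 5) + (3 + 0)²)² = (5*5 + (3 + 0)²)² = (25 + 3²)² = (25 + 9)² = 34² = 1156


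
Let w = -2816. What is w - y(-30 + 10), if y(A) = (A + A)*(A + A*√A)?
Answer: -3616 - 1600*I*√5 ≈ -3616.0 - 3577.7*I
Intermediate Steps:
y(A) = 2*A*(A + A^(3/2)) (y(A) = (2*A)*(A + A^(3/2)) = 2*A*(A + A^(3/2)))
w - y(-30 + 10) = -2816 - (2*(-30 + 10)² + 2*(-30 + 10)^(5/2)) = -2816 - (2*(-20)² + 2*(-20)^(5/2)) = -2816 - (2*400 + 2*(800*I*√5)) = -2816 - (800 + 1600*I*√5) = -2816 + (-800 - 1600*I*√5) = -3616 - 1600*I*√5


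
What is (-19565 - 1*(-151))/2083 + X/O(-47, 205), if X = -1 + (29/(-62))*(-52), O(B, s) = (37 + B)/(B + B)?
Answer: 67773253/322865 ≈ 209.91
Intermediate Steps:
O(B, s) = (37 + B)/(2*B) (O(B, s) = (37 + B)/((2*B)) = (37 + B)*(1/(2*B)) = (37 + B)/(2*B))
X = 723/31 (X = -1 + (29*(-1/62))*(-52) = -1 - 29/62*(-52) = -1 + 754/31 = 723/31 ≈ 23.323)
(-19565 - 1*(-151))/2083 + X/O(-47, 205) = (-19565 - 1*(-151))/2083 + 723/(31*(((½)*(37 - 47)/(-47)))) = (-19565 + 151)*(1/2083) + 723/(31*(((½)*(-1/47)*(-10)))) = -19414*1/2083 + 723/(31*(5/47)) = -19414/2083 + (723/31)*(47/5) = -19414/2083 + 33981/155 = 67773253/322865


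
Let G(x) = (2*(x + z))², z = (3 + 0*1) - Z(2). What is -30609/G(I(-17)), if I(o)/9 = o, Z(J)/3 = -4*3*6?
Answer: -3401/1936 ≈ -1.7567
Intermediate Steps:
Z(J) = -216 (Z(J) = 3*(-4*3*6) = 3*(-12*6) = 3*(-72) = -216)
I(o) = 9*o
z = 219 (z = (3 + 0*1) - 1*(-216) = (3 + 0) + 216 = 3 + 216 = 219)
G(x) = (438 + 2*x)² (G(x) = (2*(x + 219))² = (2*(219 + x))² = (438 + 2*x)²)
-30609/G(I(-17)) = -30609*1/(4*(219 + 9*(-17))²) = -30609*1/(4*(219 - 153)²) = -30609/(4*66²) = -30609/(4*4356) = -30609/17424 = -30609*1/17424 = -3401/1936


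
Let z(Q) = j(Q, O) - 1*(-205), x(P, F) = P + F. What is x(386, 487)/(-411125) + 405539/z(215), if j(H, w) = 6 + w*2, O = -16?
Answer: 166727065108/73591375 ≈ 2265.6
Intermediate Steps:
x(P, F) = F + P
j(H, w) = 6 + 2*w
z(Q) = 179 (z(Q) = (6 + 2*(-16)) - 1*(-205) = (6 - 32) + 205 = -26 + 205 = 179)
x(386, 487)/(-411125) + 405539/z(215) = (487 + 386)/(-411125) + 405539/179 = 873*(-1/411125) + 405539*(1/179) = -873/411125 + 405539/179 = 166727065108/73591375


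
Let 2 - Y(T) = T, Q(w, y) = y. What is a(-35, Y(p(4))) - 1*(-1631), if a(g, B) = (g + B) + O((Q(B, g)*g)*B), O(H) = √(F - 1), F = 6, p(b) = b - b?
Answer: 1598 + √5 ≈ 1600.2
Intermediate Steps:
p(b) = 0
Y(T) = 2 - T
O(H) = √5 (O(H) = √(6 - 1) = √5)
a(g, B) = B + g + √5 (a(g, B) = (g + B) + √5 = (B + g) + √5 = B + g + √5)
a(-35, Y(p(4))) - 1*(-1631) = ((2 - 1*0) - 35 + √5) - 1*(-1631) = ((2 + 0) - 35 + √5) + 1631 = (2 - 35 + √5) + 1631 = (-33 + √5) + 1631 = 1598 + √5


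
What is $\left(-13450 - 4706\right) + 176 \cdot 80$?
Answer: $-4076$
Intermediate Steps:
$\left(-13450 - 4706\right) + 176 \cdot 80 = \left(-13450 + \left(-8146 + 3440\right)\right) + 14080 = \left(-13450 - 4706\right) + 14080 = -18156 + 14080 = -4076$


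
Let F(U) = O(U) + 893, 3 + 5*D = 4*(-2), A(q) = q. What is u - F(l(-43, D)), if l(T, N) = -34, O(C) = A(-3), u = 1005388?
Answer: 1004498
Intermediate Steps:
D = -11/5 (D = -3/5 + (4*(-2))/5 = -3/5 + (1/5)*(-8) = -3/5 - 8/5 = -11/5 ≈ -2.2000)
O(C) = -3
F(U) = 890 (F(U) = -3 + 893 = 890)
u - F(l(-43, D)) = 1005388 - 1*890 = 1005388 - 890 = 1004498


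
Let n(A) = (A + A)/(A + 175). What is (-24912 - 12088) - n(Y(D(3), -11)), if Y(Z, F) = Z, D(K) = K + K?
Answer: -6697012/181 ≈ -37000.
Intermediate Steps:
D(K) = 2*K
n(A) = 2*A/(175 + A) (n(A) = (2*A)/(175 + A) = 2*A/(175 + A))
(-24912 - 12088) - n(Y(D(3), -11)) = (-24912 - 12088) - 2*2*3/(175 + 2*3) = -37000 - 2*6/(175 + 6) = -37000 - 2*6/181 = -37000 - 1*12/181 = -37000 - 12/181 = -6697012/181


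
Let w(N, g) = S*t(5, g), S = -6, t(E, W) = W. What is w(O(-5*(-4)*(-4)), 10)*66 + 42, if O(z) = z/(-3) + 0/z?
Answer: -3918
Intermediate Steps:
O(z) = -z/3 (O(z) = z*(-⅓) + 0 = -z/3 + 0 = -z/3)
w(N, g) = -6*g
w(O(-5*(-4)*(-4)), 10)*66 + 42 = -6*10*66 + 42 = -60*66 + 42 = -3960 + 42 = -3918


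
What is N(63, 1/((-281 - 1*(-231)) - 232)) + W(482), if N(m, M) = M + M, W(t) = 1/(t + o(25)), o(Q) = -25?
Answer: -316/64437 ≈ -0.0049040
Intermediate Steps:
W(t) = 1/(-25 + t) (W(t) = 1/(t - 25) = 1/(-25 + t))
N(m, M) = 2*M
N(63, 1/((-281 - 1*(-231)) - 232)) + W(482) = 2/((-281 - 1*(-231)) - 232) + 1/(-25 + 482) = 2/((-281 + 231) - 232) + 1/457 = 2/(-50 - 232) + 1/457 = 2/(-282) + 1/457 = 2*(-1/282) + 1/457 = -1/141 + 1/457 = -316/64437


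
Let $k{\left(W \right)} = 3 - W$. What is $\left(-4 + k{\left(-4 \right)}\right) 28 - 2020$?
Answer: $-1936$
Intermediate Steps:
$\left(-4 + k{\left(-4 \right)}\right) 28 - 2020 = \left(-4 + \left(3 - -4\right)\right) 28 - 2020 = \left(-4 + \left(3 + 4\right)\right) 28 - 2020 = \left(-4 + 7\right) 28 - 2020 = 3 \cdot 28 - 2020 = 84 - 2020 = -1936$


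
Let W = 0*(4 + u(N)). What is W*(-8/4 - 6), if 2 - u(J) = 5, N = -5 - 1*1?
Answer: 0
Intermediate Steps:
N = -6 (N = -5 - 1 = -6)
u(J) = -3 (u(J) = 2 - 1*5 = 2 - 5 = -3)
W = 0 (W = 0*(4 - 3) = 0*1 = 0)
W*(-8/4 - 6) = 0*(-8/4 - 6) = 0*(-8*¼ - 6) = 0*(-2 - 6) = 0*(-8) = 0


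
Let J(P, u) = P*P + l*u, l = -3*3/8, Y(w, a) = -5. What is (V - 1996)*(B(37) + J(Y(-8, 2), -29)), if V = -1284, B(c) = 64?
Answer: -398930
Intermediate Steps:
l = -9/8 (l = -9*⅛ = -9/8 ≈ -1.1250)
J(P, u) = P² - 9*u/8 (J(P, u) = P*P - 9*u/8 = P² - 9*u/8)
(V - 1996)*(B(37) + J(Y(-8, 2), -29)) = (-1284 - 1996)*(64 + ((-5)² - 9/8*(-29))) = -3280*(64 + (25 + 261/8)) = -3280*(64 + 461/8) = -3280*973/8 = -398930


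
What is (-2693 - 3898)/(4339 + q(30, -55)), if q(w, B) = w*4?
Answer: -507/343 ≈ -1.4781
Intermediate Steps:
q(w, B) = 4*w
(-2693 - 3898)/(4339 + q(30, -55)) = (-2693 - 3898)/(4339 + 4*30) = -6591/(4339 + 120) = -6591/4459 = -6591*1/4459 = -507/343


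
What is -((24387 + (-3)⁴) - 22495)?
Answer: -1973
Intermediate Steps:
-((24387 + (-3)⁴) - 22495) = -((24387 + 81) - 22495) = -(24468 - 22495) = -1*1973 = -1973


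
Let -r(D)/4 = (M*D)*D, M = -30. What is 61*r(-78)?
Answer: 44534880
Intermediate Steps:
r(D) = 120*D**2 (r(D) = -4*(-30*D)*D = -(-120)*D**2 = 120*D**2)
61*r(-78) = 61*(120*(-78)**2) = 61*(120*6084) = 61*730080 = 44534880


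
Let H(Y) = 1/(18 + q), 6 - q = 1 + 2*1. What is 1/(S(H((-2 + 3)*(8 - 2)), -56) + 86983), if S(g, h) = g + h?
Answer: 21/1825468 ≈ 1.1504e-5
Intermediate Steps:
q = 3 (q = 6 - (1 + 2*1) = 6 - (1 + 2) = 6 - 1*3 = 6 - 3 = 3)
H(Y) = 1/21 (H(Y) = 1/(18 + 3) = 1/21)
1/(S(H((-2 + 3)*(8 - 2)), -56) + 86983) = 1/((1/21 - 56) + 86983) = 1/(-1175/21 + 86983) = 1/(1825468/21) = 21/1825468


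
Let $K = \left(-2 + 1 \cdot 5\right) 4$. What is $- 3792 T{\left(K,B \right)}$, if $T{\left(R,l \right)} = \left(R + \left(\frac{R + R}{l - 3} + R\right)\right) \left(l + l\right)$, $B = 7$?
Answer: $-1592640$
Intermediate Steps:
$K = 12$ ($K = \left(-2 + 5\right) 4 = 3 \cdot 4 = 12$)
$T{\left(R,l \right)} = 2 l \left(2 R + \frac{2 R}{-3 + l}\right)$ ($T{\left(R,l \right)} = \left(R + \left(\frac{2 R}{-3 + l} + R\right)\right) 2 l = \left(R + \left(R + \frac{2 R}{-3 + l}\right)\right) 2 l = \left(2 R + \frac{2 R}{-3 + l}\right) 2 l = 2 l \left(2 R + \frac{2 R}{-3 + l}\right)$)
$- 3792 T{\left(K,B \right)} = - 3792 \cdot 4 \cdot 12 \cdot 7 \frac{1}{-3 + 7} \left(-2 + 7\right) = - 3792 \cdot 4 \cdot 12 \cdot 7 \cdot \frac{1}{4} \cdot 5 = \left(-3792\right) 420 = -1592640$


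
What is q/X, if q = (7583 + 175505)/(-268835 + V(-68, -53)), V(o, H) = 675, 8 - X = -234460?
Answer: -11443/3929683680 ≈ -2.9119e-6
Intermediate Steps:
X = 234468 (X = 8 - 1*(-234460) = 8 + 234460 = 234468)
q = -11443/16760 (q = (7583 + 175505)/(-268835 + 675) = 183088/(-268160) = 183088*(-1/268160) = -11443/16760 ≈ -0.68276)
q/X = -11443/16760/234468 = -11443/16760*1/234468 = -11443/3929683680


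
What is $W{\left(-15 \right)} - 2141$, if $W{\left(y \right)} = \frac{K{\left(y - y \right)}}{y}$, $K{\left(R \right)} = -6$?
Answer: $- \frac{10703}{5} \approx -2140.6$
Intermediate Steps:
$W{\left(y \right)} = - \frac{6}{y}$
$W{\left(-15 \right)} - 2141 = - \frac{6}{-15} - 2141 = \left(-6\right) \left(- \frac{1}{15}\right) - 2141 = \frac{2}{5} - 2141 = - \frac{10703}{5}$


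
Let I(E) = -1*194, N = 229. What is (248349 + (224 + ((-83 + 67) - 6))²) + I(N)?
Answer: 288959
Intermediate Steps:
I(E) = -194
(248349 + (224 + ((-83 + 67) - 6))²) + I(N) = (248349 + (224 + ((-83 + 67) - 6))²) - 194 = (248349 + (224 + (-16 - 6))²) - 194 = (248349 + (224 - 22)²) - 194 = (248349 + 202²) - 194 = (248349 + 40804) - 194 = 289153 - 194 = 288959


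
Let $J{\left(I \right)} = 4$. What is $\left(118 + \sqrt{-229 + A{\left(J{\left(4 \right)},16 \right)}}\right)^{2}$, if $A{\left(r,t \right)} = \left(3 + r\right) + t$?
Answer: $\left(118 + i \sqrt{206}\right)^{2} \approx 13718.0 + 3387.2 i$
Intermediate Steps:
$A{\left(r,t \right)} = 3 + r + t$
$\left(118 + \sqrt{-229 + A{\left(J{\left(4 \right)},16 \right)}}\right)^{2} = \left(118 + \sqrt{-229 + \left(3 + 4 + 16\right)}\right)^{2} = \left(118 + \sqrt{-229 + 23}\right)^{2} = \left(118 + \sqrt{-206}\right)^{2} = \left(118 + i \sqrt{206}\right)^{2}$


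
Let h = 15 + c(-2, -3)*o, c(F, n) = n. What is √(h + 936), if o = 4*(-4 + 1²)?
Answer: √987 ≈ 31.417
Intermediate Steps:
o = -12 (o = 4*(-4 + 1) = 4*(-3) = -12)
h = 51 (h = 15 - 3*(-12) = 15 + 36 = 51)
√(h + 936) = √(51 + 936) = √987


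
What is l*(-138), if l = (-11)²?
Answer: -16698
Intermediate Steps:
l = 121
l*(-138) = 121*(-138) = -16698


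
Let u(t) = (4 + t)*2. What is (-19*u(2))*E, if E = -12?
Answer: 2736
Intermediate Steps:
u(t) = 8 + 2*t
(-19*u(2))*E = -19*(8 + 2*2)*(-12) = -19*(8 + 4)*(-12) = -19*12*(-12) = -228*(-12) = 2736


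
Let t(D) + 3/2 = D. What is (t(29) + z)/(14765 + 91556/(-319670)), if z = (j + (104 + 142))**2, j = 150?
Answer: 50138161645/4719835994 ≈ 10.623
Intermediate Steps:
t(D) = -3/2 + D
z = 156816 (z = (150 + (104 + 142))**2 = (150 + 246)**2 = 396**2 = 156816)
(t(29) + z)/(14765 + 91556/(-319670)) = ((-3/2 + 29) + 156816)/(14765 + 91556/(-319670)) = (55/2 + 156816)/(14765 + 91556*(-1/319670)) = 313687/(2*(14765 - 45778/159835)) = 313687/(2*(2359917997/159835)) = (313687/2)*(159835/2359917997) = 50138161645/4719835994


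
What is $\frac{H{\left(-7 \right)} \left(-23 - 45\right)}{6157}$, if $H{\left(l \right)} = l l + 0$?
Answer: $- \frac{3332}{6157} \approx -0.54117$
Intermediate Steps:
$H{\left(l \right)} = l^{2}$ ($H{\left(l \right)} = l^{2} + 0 = l^{2}$)
$\frac{H{\left(-7 \right)} \left(-23 - 45\right)}{6157} = \frac{\left(-7\right)^{2} \left(-23 - 45\right)}{6157} = 49 \left(-68\right) \frac{1}{6157} = \left(-3332\right) \frac{1}{6157} = - \frac{3332}{6157}$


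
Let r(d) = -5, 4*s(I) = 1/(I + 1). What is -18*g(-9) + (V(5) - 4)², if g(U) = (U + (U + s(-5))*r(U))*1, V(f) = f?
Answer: -5221/8 ≈ -652.63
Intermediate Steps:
s(I) = 1/(4*(1 + I)) (s(I) = 1/(4*(I + 1)) = 1/(4*(1 + I)))
g(U) = 5/16 - 4*U (g(U) = (U + (U + 1/(4*(1 - 5)))*(-5))*1 = (U + (U + (¼)/(-4))*(-5))*1 = (U + (U + (¼)*(-¼))*(-5))*1 = (U + (U - 1/16)*(-5))*1 = (U + (-1/16 + U)*(-5))*1 = (U + (5/16 - 5*U))*1 = (5/16 - 4*U)*1 = 5/16 - 4*U)
-18*g(-9) + (V(5) - 4)² = -18*(5/16 - 4*(-9)) + (5 - 4)² = -18*(5/16 + 36) + 1² = -18*581/16 + 1 = -5229/8 + 1 = -5221/8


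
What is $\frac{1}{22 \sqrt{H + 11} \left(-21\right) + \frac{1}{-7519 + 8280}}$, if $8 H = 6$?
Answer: $- \frac{761}{1452416357006} - \frac{133776951 \sqrt{47}}{1452416357006} \approx -0.00063145$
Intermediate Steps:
$H = \frac{3}{4}$ ($H = \frac{1}{8} \cdot 6 = \frac{3}{4} \approx 0.75$)
$\frac{1}{22 \sqrt{H + 11} \left(-21\right) + \frac{1}{-7519 + 8280}} = \frac{1}{22 \sqrt{\frac{3}{4} + 11} \left(-21\right) + \frac{1}{-7519 + 8280}} = \frac{1}{22 \sqrt{\frac{47}{4}} \left(-21\right) + \frac{1}{761}} = \frac{1}{22 \frac{\sqrt{47}}{2} \left(-21\right) + \frac{1}{761}} = \frac{1}{11 \sqrt{47} \left(-21\right) + \frac{1}{761}} = \frac{1}{- 231 \sqrt{47} + \frac{1}{761}} = \frac{1}{\frac{1}{761} - 231 \sqrt{47}}$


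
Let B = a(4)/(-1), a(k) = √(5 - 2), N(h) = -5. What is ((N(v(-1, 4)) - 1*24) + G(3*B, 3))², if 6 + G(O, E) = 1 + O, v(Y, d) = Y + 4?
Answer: 1183 + 204*√3 ≈ 1536.3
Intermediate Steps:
v(Y, d) = 4 + Y
a(k) = √3
B = -√3 (B = √3/(-1) = √3*(-1) = -√3 ≈ -1.7320)
G(O, E) = -5 + O (G(O, E) = -6 + (1 + O) = -5 + O)
((N(v(-1, 4)) - 1*24) + G(3*B, 3))² = ((-5 - 1*24) + (-5 + 3*(-√3)))² = ((-5 - 24) + (-5 - 3*√3))² = (-29 + (-5 - 3*√3))² = (-34 - 3*√3)²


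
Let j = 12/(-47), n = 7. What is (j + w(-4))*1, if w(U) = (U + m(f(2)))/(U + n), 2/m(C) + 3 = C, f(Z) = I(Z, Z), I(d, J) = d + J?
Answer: -130/141 ≈ -0.92199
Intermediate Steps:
I(d, J) = J + d
f(Z) = 2*Z (f(Z) = Z + Z = 2*Z)
m(C) = 2/(-3 + C)
w(U) = (2 + U)/(7 + U) (w(U) = (U + 2/(-3 + 2*2))/(U + 7) = (U + 2/(-3 + 4))/(7 + U) = (U + 2/1)/(7 + U) = (U + 2*1)/(7 + U) = (U + 2)/(7 + U) = (2 + U)/(7 + U))
j = -12/47 (j = 12*(-1/47) = -12/47 ≈ -0.25532)
(j + w(-4))*1 = (-12/47 + (2 - 4)/(7 - 4))*1 = (-12/47 - 2/3)*1 = (-12/47 + (⅓)*(-2))*1 = (-12/47 - ⅔)*1 = -130/141*1 = -130/141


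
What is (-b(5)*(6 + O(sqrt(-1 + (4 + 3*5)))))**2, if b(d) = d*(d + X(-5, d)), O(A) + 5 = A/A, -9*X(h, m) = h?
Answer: 250000/81 ≈ 3086.4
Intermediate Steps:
X(h, m) = -h/9
O(A) = -4 (O(A) = -5 + A/A = -5 + 1 = -4)
b(d) = d*(5/9 + d) (b(d) = d*(d - 1/9*(-5)) = d*(d + 5/9) = d*(5/9 + d))
(-b(5)*(6 + O(sqrt(-1 + (4 + 3*5)))))**2 = (-(1/9)*5*(5 + 9*5)*(6 - 4))**2 = (-(1/9)*5*(5 + 45)*2)**2 = (-(1/9)*5*50*2)**2 = (-250*2/9)**2 = (-1*500/9)**2 = (-500/9)**2 = 250000/81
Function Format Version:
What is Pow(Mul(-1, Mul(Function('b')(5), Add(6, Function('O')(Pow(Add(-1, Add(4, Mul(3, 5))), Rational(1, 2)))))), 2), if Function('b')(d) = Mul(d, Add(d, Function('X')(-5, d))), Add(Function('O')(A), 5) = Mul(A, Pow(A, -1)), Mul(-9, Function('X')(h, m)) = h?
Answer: Rational(250000, 81) ≈ 3086.4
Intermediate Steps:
Function('X')(h, m) = Mul(Rational(-1, 9), h)
Function('O')(A) = -4 (Function('O')(A) = Add(-5, Mul(A, Pow(A, -1))) = Add(-5, 1) = -4)
Function('b')(d) = Mul(d, Add(Rational(5, 9), d)) (Function('b')(d) = Mul(d, Add(d, Mul(Rational(-1, 9), -5))) = Mul(d, Add(d, Rational(5, 9))) = Mul(d, Add(Rational(5, 9), d)))
Pow(Mul(-1, Mul(Function('b')(5), Add(6, Function('O')(Pow(Add(-1, Add(4, Mul(3, 5))), Rational(1, 2)))))), 2) = Pow(Mul(-1, Mul(Mul(Rational(1, 9), 5, Add(5, Mul(9, 5))), Add(6, -4))), 2) = Pow(Mul(-1, Mul(Mul(Rational(1, 9), 5, Add(5, 45)), 2)), 2) = Pow(Mul(-1, Mul(Mul(Rational(1, 9), 5, 50), 2)), 2) = Pow(Mul(-1, Mul(Rational(250, 9), 2)), 2) = Pow(Mul(-1, Rational(500, 9)), 2) = Pow(Rational(-500, 9), 2) = Rational(250000, 81)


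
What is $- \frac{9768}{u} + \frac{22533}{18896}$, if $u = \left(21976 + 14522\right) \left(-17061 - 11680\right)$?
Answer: $\frac{358137183617}{300328734608} \approx 1.1925$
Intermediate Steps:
$u = -1048989018$ ($u = 36498 \left(-28741\right) = -1048989018$)
$- \frac{9768}{u} + \frac{22533}{18896} = - \frac{9768}{-1048989018} + \frac{22533}{18896} = \left(-9768\right) \left(- \frac{1}{1048989018}\right) + 22533 \cdot \frac{1}{18896} = \frac{148}{15893773} + \frac{22533}{18896} = \frac{358137183617}{300328734608}$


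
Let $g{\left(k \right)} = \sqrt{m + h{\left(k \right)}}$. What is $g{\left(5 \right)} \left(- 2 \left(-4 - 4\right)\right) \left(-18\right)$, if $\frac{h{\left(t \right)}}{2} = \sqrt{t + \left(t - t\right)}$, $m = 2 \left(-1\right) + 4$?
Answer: $- 288 \sqrt{2 + 2 \sqrt{5}} \approx -732.68$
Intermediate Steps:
$m = 2$ ($m = -2 + 4 = 2$)
$h{\left(t \right)} = 2 \sqrt{t}$ ($h{\left(t \right)} = 2 \sqrt{t + \left(t - t\right)} = 2 \sqrt{t + 0} = 2 \sqrt{t}$)
$g{\left(k \right)} = \sqrt{2 + 2 \sqrt{k}}$
$g{\left(5 \right)} \left(- 2 \left(-4 - 4\right)\right) \left(-18\right) = \sqrt{2 + 2 \sqrt{5}} \left(- 2 \left(-4 - 4\right)\right) \left(-18\right) = \sqrt{2 + 2 \sqrt{5}} \left(\left(-2\right) \left(-8\right)\right) \left(-18\right) = \sqrt{2 + 2 \sqrt{5}} \cdot 16 \left(-18\right) = 16 \sqrt{2 + 2 \sqrt{5}} \left(-18\right) = - 288 \sqrt{2 + 2 \sqrt{5}}$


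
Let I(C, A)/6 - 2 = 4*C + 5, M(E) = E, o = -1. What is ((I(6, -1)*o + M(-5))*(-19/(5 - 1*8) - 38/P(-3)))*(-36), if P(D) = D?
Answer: 130644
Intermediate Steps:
I(C, A) = 42 + 24*C (I(C, A) = 12 + 6*(4*C + 5) = 12 + 6*(5 + 4*C) = 12 + (30 + 24*C) = 42 + 24*C)
((I(6, -1)*o + M(-5))*(-19/(5 - 1*8) - 38/P(-3)))*(-36) = (((42 + 24*6)*(-1) - 5)*(-19/(5 - 1*8) - 38/(-3)))*(-36) = (((42 + 144)*(-1) - 5)*(-19/(5 - 8) - 38*(-1/3)))*(-36) = ((186*(-1) - 5)*(-19/(-3) + 38/3))*(-36) = ((-186 - 5)*(-19*(-1/3) + 38/3))*(-36) = -191*(19/3 + 38/3)*(-36) = -191*19*(-36) = -3629*(-36) = 130644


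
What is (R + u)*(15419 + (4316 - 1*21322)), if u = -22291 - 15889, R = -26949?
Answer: 103359723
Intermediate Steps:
u = -38180
(R + u)*(15419 + (4316 - 1*21322)) = (-26949 - 38180)*(15419 + (4316 - 1*21322)) = -65129*(15419 + (4316 - 21322)) = -65129*(15419 - 17006) = -65129*(-1587) = 103359723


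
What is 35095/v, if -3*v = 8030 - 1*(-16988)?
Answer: -105285/25018 ≈ -4.2084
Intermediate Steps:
v = -25018/3 (v = -(8030 - 1*(-16988))/3 = -(8030 + 16988)/3 = -1/3*25018 = -25018/3 ≈ -8339.3)
35095/v = 35095/(-25018/3) = 35095*(-3/25018) = -105285/25018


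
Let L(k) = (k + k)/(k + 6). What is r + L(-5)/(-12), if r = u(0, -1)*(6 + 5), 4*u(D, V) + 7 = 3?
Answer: -61/6 ≈ -10.167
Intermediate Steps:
L(k) = 2*k/(6 + k) (L(k) = (2*k)/(6 + k) = 2*k/(6 + k))
u(D, V) = -1 (u(D, V) = -7/4 + (¼)*3 = -7/4 + ¾ = -1)
r = -11 (r = -(6 + 5) = -1*11 = -11)
r + L(-5)/(-12) = -11 + (2*(-5)/(6 - 5))/(-12) = -11 + (2*(-5)/1)*(-1/12) = -11 + (2*(-5)*1)*(-1/12) = -11 - 10*(-1/12) = -11 + ⅚ = -61/6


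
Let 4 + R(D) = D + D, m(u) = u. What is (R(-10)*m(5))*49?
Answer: -5880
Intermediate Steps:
R(D) = -4 + 2*D (R(D) = -4 + (D + D) = -4 + 2*D)
(R(-10)*m(5))*49 = ((-4 + 2*(-10))*5)*49 = ((-4 - 20)*5)*49 = -24*5*49 = -120*49 = -5880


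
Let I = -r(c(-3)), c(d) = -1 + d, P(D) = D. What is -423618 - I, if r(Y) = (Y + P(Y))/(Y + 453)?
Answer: -190204490/449 ≈ -4.2362e+5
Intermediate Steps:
r(Y) = 2*Y/(453 + Y) (r(Y) = (Y + Y)/(Y + 453) = (2*Y)/(453 + Y) = 2*Y/(453 + Y))
I = 8/449 (I = -2*(-1 - 3)/(453 + (-1 - 3)) = -2*(-4)/(453 - 4) = -2*(-4)/449 = -1*(-8/449) = 8/449 ≈ 0.017817)
-423618 - I = -423618 - 1*8/449 = -423618 - 8/449 = -190204490/449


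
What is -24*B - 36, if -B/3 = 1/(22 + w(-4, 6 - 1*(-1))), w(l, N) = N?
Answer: -972/29 ≈ -33.517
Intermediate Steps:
B = -3/29 (B = -3/(22 + (6 - 1*(-1))) = -3/(22 + (6 + 1)) = -3/(22 + 7) = -3/29 ≈ -0.10345)
-24*B - 36 = -24*(-3/29) - 36 = 72/29 - 36 = -972/29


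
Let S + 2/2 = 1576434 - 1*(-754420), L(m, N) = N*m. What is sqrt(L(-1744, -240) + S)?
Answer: sqrt(2749413) ≈ 1658.1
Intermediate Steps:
S = 2330853 (S = -1 + (1576434 - 1*(-754420)) = -1 + (1576434 + 754420) = -1 + 2330854 = 2330853)
sqrt(L(-1744, -240) + S) = sqrt(-240*(-1744) + 2330853) = sqrt(418560 + 2330853) = sqrt(2749413)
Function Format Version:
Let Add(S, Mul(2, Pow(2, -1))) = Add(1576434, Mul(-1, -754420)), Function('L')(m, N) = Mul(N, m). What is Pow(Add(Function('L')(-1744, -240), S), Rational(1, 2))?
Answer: Pow(2749413, Rational(1, 2)) ≈ 1658.1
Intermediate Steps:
S = 2330853 (S = Add(-1, Add(1576434, Mul(-1, -754420))) = Add(-1, Add(1576434, 754420)) = Add(-1, 2330854) = 2330853)
Pow(Add(Function('L')(-1744, -240), S), Rational(1, 2)) = Pow(Add(Mul(-240, -1744), 2330853), Rational(1, 2)) = Pow(Add(418560, 2330853), Rational(1, 2)) = Pow(2749413, Rational(1, 2))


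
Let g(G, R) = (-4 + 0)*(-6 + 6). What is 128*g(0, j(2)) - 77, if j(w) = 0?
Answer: -77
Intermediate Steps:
g(G, R) = 0 (g(G, R) = -4*0 = 0)
128*g(0, j(2)) - 77 = 128*0 - 77 = 0 - 77 = -77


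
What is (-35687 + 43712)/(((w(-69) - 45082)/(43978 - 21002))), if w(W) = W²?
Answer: -184382400/40321 ≈ -4572.9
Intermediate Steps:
(-35687 + 43712)/(((w(-69) - 45082)/(43978 - 21002))) = (-35687 + 43712)/((((-69)² - 45082)/(43978 - 21002))) = 8025/(((4761 - 45082)/22976)) = 8025/((-40321*1/22976)) = 8025/(-40321/22976) = 8025*(-22976/40321) = -184382400/40321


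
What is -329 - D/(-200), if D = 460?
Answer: -3267/10 ≈ -326.70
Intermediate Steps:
-329 - D/(-200) = -329 - 460/(-200) = -329 - 460*(-1)/200 = -329 - 1*(-23/10) = -329 + 23/10 = -3267/10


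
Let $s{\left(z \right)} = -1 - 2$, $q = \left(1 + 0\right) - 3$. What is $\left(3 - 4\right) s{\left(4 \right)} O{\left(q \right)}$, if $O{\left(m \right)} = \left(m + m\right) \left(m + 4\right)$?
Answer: $-24$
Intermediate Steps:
$q = -2$ ($q = 1 - 3 = -2$)
$s{\left(z \right)} = -3$ ($s{\left(z \right)} = -1 - 2 = -3$)
$O{\left(m \right)} = 2 m \left(4 + m\right)$
$\left(3 - 4\right) s{\left(4 \right)} O{\left(q \right)} = \left(3 - 4\right) \left(-3\right) 2 \left(-2\right) \left(4 - 2\right) = \left(-1\right) \left(-3\right) 2 \left(-2\right) 2 = 3 \left(-8\right) = -24$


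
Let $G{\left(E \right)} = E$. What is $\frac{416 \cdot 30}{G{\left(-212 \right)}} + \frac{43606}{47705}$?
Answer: $- \frac{146528482}{2528365} \approx -57.954$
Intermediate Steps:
$\frac{416 \cdot 30}{G{\left(-212 \right)}} + \frac{43606}{47705} = \frac{416 \cdot 30}{-212} + \frac{43606}{47705} = 12480 \left(- \frac{1}{212}\right) + 43606 \cdot \frac{1}{47705} = - \frac{3120}{53} + \frac{43606}{47705} = - \frac{146528482}{2528365}$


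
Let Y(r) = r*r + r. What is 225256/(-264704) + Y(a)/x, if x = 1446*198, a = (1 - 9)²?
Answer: -180089279/215303616 ≈ -0.83644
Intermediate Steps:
a = 64 (a = (-8)² = 64)
x = 286308
Y(r) = r + r² (Y(r) = r² + r = r + r²)
225256/(-264704) + Y(a)/x = 225256/(-264704) + (64*(1 + 64))/286308 = 225256*(-1/264704) + (64*65)*(1/286308) = -28157/33088 + 4160*(1/286308) = -28157/33088 + 1040/71577 = -180089279/215303616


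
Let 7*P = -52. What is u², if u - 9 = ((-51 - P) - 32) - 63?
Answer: 822649/49 ≈ 16789.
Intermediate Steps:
P = -52/7 (P = (⅐)*(-52) = -52/7 ≈ -7.4286)
u = -907/7 (u = 9 + (((-51 - 1*(-52/7)) - 32) - 63) = 9 + (((-51 + 52/7) - 32) - 63) = 9 + ((-305/7 - 32) - 63) = 9 + (-529/7 - 63) = 9 - 970/7 = -907/7 ≈ -129.57)
u² = (-907/7)² = 822649/49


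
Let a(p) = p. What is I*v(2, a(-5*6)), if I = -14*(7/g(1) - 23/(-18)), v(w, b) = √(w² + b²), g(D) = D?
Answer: -2086*√226/9 ≈ -3484.4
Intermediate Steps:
v(w, b) = √(b² + w²)
I = -1043/9 (I = -14*(7/1 - 23/(-18)) = -14*(7*1 - 23*(-1/18)) = -14*(7 + 23/18) = -14*149/18 = -1043/9 ≈ -115.89)
I*v(2, a(-5*6)) = -1043*√((-5*6)² + 2²)/9 = -1043*√((-30)² + 4)/9 = -1043*√(900 + 4)/9 = -2086*√226/9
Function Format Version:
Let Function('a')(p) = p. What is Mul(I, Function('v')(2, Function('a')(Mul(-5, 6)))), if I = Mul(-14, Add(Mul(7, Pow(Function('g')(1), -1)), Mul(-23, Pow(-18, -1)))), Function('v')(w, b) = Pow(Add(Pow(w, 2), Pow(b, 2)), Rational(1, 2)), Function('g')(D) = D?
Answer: Mul(Rational(-2086, 9), Pow(226, Rational(1, 2))) ≈ -3484.4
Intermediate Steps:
Function('v')(w, b) = Pow(Add(Pow(b, 2), Pow(w, 2)), Rational(1, 2))
I = Rational(-1043, 9) (I = Mul(-14, Add(Mul(7, Pow(1, -1)), Mul(-23, Pow(-18, -1)))) = Mul(-14, Add(Mul(7, 1), Mul(-23, Rational(-1, 18)))) = Mul(-14, Add(7, Rational(23, 18))) = Mul(-14, Rational(149, 18)) = Rational(-1043, 9) ≈ -115.89)
Mul(I, Function('v')(2, Function('a')(Mul(-5, 6)))) = Mul(Rational(-1043, 9), Pow(Add(Pow(Mul(-5, 6), 2), Pow(2, 2)), Rational(1, 2))) = Mul(Rational(-1043, 9), Pow(Add(Pow(-30, 2), 4), Rational(1, 2))) = Mul(Rational(-1043, 9), Pow(Add(900, 4), Rational(1, 2))) = Mul(Rational(-1043, 9), Pow(904, Rational(1, 2))) = Mul(Rational(-1043, 9), Mul(2, Pow(226, Rational(1, 2)))) = Mul(Rational(-2086, 9), Pow(226, Rational(1, 2)))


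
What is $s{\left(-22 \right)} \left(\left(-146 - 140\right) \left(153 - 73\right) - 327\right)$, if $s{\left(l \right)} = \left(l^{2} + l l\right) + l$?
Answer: $-21953822$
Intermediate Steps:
$s{\left(l \right)} = l + 2 l^{2}$ ($s{\left(l \right)} = \left(l^{2} + l^{2}\right) + l = 2 l^{2} + l = l + 2 l^{2}$)
$s{\left(-22 \right)} \left(\left(-146 - 140\right) \left(153 - 73\right) - 327\right) = - 22 \left(1 + 2 \left(-22\right)\right) \left(\left(-146 - 140\right) \left(153 - 73\right) - 327\right) = - 22 \left(1 - 44\right) \left(\left(-286\right) 80 - 327\right) = \left(-22\right) \left(-43\right) \left(-22880 - 327\right) = 946 \left(-23207\right) = -21953822$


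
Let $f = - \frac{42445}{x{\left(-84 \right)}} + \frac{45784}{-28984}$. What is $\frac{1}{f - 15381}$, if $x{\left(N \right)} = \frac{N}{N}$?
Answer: $- \frac{3623}{209509321} \approx -1.7293 \cdot 10^{-5}$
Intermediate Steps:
$x{\left(N \right)} = 1$
$f = - \frac{153783958}{3623}$ ($f = - \frac{42445}{1} + \frac{45784}{-28984} = \left(-42445\right) 1 + 45784 \left(- \frac{1}{28984}\right) = -42445 - \frac{5723}{3623} = - \frac{153783958}{3623} \approx -42447.0$)
$\frac{1}{f - 15381} = \frac{1}{- \frac{153783958}{3623} - 15381} = \frac{1}{- \frac{209509321}{3623}} = - \frac{3623}{209509321}$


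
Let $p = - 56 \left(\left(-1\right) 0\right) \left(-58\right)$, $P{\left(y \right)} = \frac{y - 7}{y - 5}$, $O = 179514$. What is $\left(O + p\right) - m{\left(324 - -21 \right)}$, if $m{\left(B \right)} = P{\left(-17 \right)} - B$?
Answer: $\frac{1978437}{11} \approx 1.7986 \cdot 10^{5}$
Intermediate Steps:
$P{\left(y \right)} = \frac{-7 + y}{-5 + y}$
$m{\left(B \right)} = \frac{12}{11} - B$ ($m{\left(B \right)} = \frac{-7 - 17}{-5 - 17} - B = \frac{1}{-22} \left(-24\right) - B = \left(- \frac{1}{22}\right) \left(-24\right) - B = \frac{12}{11} - B$)
$p = 0$ ($p = \left(-56\right) 0 \left(-58\right) = 0 \left(-58\right) = 0$)
$\left(O + p\right) - m{\left(324 - -21 \right)} = \left(179514 + 0\right) - \left(\frac{12}{11} - \left(324 - -21\right)\right) = 179514 - \left(\frac{12}{11} - \left(324 + 21\right)\right) = 179514 - \left(\frac{12}{11} - 345\right) = 179514 - - \frac{3783}{11} = 179514 + \frac{3783}{11} = \frac{1978437}{11}$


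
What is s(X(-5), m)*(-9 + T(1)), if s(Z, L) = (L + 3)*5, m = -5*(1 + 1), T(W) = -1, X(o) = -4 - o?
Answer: 350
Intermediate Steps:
m = -10 (m = -5*2 = -10)
s(Z, L) = 15 + 5*L (s(Z, L) = (3 + L)*5 = 15 + 5*L)
s(X(-5), m)*(-9 + T(1)) = (15 + 5*(-10))*(-9 - 1) = (15 - 50)*(-10) = -35*(-10) = 350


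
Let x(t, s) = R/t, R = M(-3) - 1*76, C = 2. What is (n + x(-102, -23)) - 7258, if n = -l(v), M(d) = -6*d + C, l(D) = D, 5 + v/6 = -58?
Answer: -350852/51 ≈ -6879.5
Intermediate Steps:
v = -378 (v = -30 + 6*(-58) = -30 - 348 = -378)
M(d) = 2 - 6*d (M(d) = -6*d + 2 = 2 - 6*d)
R = -56 (R = (2 - 6*(-3)) - 1*76 = (2 + 18) - 76 = 20 - 76 = -56)
x(t, s) = -56/t
n = 378 (n = -1*(-378) = 378)
(n + x(-102, -23)) - 7258 = (378 - 56/(-102)) - 7258 = (378 - 56*(-1/102)) - 7258 = (378 + 28/51) - 7258 = 19306/51 - 7258 = -350852/51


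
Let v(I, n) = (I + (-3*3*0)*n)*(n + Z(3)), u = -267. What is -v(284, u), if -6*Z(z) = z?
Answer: 75970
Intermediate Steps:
Z(z) = -z/6
v(I, n) = I*(-1/2 + n) (v(I, n) = (I + (-3*3*0)*n)*(n - 1/6*3) = (I + (-9*0)*n)*(n - 1/2) = (I + 0*n)*(-1/2 + n) = (I + 0)*(-1/2 + n) = I*(-1/2 + n))
-v(284, u) = -284*(-1/2 - 267) = -284*(-535)/2 = -1*(-75970) = 75970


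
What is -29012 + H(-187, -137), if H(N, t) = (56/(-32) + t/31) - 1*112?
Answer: -3612141/124 ≈ -29130.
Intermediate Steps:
H(N, t) = -455/4 + t/31 (H(N, t) = (56*(-1/32) + t*(1/31)) - 112 = (-7/4 + t/31) - 112 = -455/4 + t/31)
-29012 + H(-187, -137) = -29012 + (-455/4 + (1/31)*(-137)) = -29012 + (-455/4 - 137/31) = -29012 - 14653/124 = -3612141/124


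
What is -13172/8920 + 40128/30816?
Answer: -124913/715830 ≈ -0.17450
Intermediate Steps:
-13172/8920 + 40128/30816 = -13172*1/8920 + 40128*(1/30816) = -3293/2230 + 418/321 = -124913/715830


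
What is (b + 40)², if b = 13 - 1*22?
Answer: 961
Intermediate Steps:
b = -9 (b = 13 - 22 = -9)
(b + 40)² = (-9 + 40)² = 31² = 961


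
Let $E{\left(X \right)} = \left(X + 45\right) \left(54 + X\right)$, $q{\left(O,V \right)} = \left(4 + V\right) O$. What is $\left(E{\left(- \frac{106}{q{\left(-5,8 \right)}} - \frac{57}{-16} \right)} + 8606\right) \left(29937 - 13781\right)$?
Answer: $\frac{2696834164759}{14400} \approx 1.8728 \cdot 10^{8}$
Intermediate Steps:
$q{\left(O,V \right)} = O \left(4 + V\right)$
$E{\left(X \right)} = \left(45 + X\right) \left(54 + X\right)$
$\left(E{\left(- \frac{106}{q{\left(-5,8 \right)}} - \frac{57}{-16} \right)} + 8606\right) \left(29937 - 13781\right) = \left(\left(2430 + \left(- \frac{106}{\left(-5\right) \left(4 + 8\right)} - \frac{57}{-16}\right)^{2} + 99 \left(- \frac{106}{\left(-5\right) \left(4 + 8\right)} - \frac{57}{-16}\right)\right) + 8606\right) \left(29937 - 13781\right) = \left(\left(2430 + \left(- \frac{106}{\left(-5\right) 12} - - \frac{57}{16}\right)^{2} + 99 \left(- \frac{106}{\left(-5\right) 12} - - \frac{57}{16}\right)\right) + 8606\right) 16156 = \left(\left(2430 + \left(- \frac{106}{-60} + \frac{57}{16}\right)^{2} + 99 \left(- \frac{106}{-60} + \frac{57}{16}\right)\right) + 8606\right) 16156 = \left(\left(2430 + \left(\left(-106\right) \left(- \frac{1}{60}\right) + \frac{57}{16}\right)^{2} + 99 \left(\left(-106\right) \left(- \frac{1}{60}\right) + \frac{57}{16}\right)\right) + 8606\right) 16156 = \left(\left(2430 + \left(\frac{53}{30} + \frac{57}{16}\right)^{2} + 99 \left(\frac{53}{30} + \frac{57}{16}\right)\right) + 8606\right) 16156 = \left(\left(2430 + \left(\frac{1279}{240}\right)^{2} + 99 \cdot \frac{1279}{240}\right) + 8606\right) 16156 = \left(\left(2430 + \frac{1635841}{57600} + \frac{42207}{80}\right) + 8606\right) 16156 = \left(\frac{171992881}{57600} + 8606\right) 16156 = \frac{667698481}{57600} \cdot 16156 = \frac{2696834164759}{14400}$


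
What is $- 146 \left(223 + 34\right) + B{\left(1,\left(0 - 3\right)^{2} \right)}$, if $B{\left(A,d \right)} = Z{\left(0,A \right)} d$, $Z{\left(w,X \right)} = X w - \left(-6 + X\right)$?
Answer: $-37477$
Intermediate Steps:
$Z{\left(w,X \right)} = 6 - X + X w$
$B{\left(A,d \right)} = d \left(6 - A\right)$ ($B{\left(A,d \right)} = \left(6 - A + A 0\right) d = \left(6 - A + 0\right) d = \left(6 - A\right) d = d \left(6 - A\right)$)
$- 146 \left(223 + 34\right) + B{\left(1,\left(0 - 3\right)^{2} \right)} = - 146 \left(223 + 34\right) + \left(0 - 3\right)^{2} \left(6 - 1\right) = \left(-146\right) 257 + \left(-3\right)^{2} \left(6 - 1\right) = -37522 + 9 \cdot 5 = -37522 + 45 = -37477$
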